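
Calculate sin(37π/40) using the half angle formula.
sin(37π/40) = √((1 - cos 37π/20)/2) = 0.2334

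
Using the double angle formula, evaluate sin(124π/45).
sin(124π/45) = 2 sin 62π/45 cos 62π/45 = 0.6947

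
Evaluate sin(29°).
sin(29°) = 0.4848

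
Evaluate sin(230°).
sin(230°) = -0.766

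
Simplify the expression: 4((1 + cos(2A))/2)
4((1 + cos(2A))/2) = 4(cos²A) (using Power reduction)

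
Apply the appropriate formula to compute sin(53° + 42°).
sin(53° + 42°) = sin 53° cos 42° + cos 53° sin 42° = 0.9962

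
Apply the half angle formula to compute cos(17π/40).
cos(17π/40) = √((1 + cos 17π/20)/2) = 0.2334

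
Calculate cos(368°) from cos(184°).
cos(368°) = cos²184° - sin²184° = 0.9903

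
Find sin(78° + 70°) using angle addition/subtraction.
sin(78° + 70°) = sin 78° cos 70° + cos 78° sin 70° = 0.5299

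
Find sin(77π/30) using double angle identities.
sin(77π/30) = 2 sin 77π/60 cos 77π/60 = 0.9781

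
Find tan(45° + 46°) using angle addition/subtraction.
tan(45° + 46°) = (tan 45° + tan 46°)/(1 - tan 45° tan 46°) = -57.29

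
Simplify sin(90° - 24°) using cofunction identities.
sin(90° - 24°) = cos(24°)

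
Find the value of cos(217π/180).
cos(217π/180) = -0.7986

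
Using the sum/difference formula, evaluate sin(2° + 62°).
sin(2° + 62°) = sin 2° cos 62° + cos 2° sin 62° = 0.8988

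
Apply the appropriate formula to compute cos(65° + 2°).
cos(65° + 2°) = cos 65° cos 2° - sin 65° sin 2° = 0.3907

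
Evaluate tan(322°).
tan(322°) = -0.7813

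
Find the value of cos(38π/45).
cos(38π/45) = -0.8829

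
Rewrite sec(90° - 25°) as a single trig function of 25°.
sec(90° - 25°) = csc(25°)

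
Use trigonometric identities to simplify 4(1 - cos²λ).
4(1 - cos²λ) = 4(sin²λ) (using Pythagorean identity)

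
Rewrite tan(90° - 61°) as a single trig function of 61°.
tan(90° - 61°) = cot(61°)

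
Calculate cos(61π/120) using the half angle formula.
cos(61π/120) = -√((1 + cos 61π/60)/2) = -0.02618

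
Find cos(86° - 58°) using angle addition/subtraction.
cos(86° - 58°) = cos 86° cos 58° + sin 86° sin 58° = 0.8829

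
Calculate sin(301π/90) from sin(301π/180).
sin(301π/90) = 2 sin 301π/180 cos 301π/180 = -0.8829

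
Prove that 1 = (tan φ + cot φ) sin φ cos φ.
RHS = (sin φ/cos φ + cos φ/sin φ) sin φ cos φ = ((sin²φ + cos²φ)/(sin φ cos φ)) · sin φ cos φ = sin²φ + cos²φ = 1 = LHS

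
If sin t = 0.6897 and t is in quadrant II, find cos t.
cos t = -0.7241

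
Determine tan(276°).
tan(276°) = -9.514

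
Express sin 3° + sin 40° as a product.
sin 3° + sin 40° = 2 sin(21.5°) cos(-18.5°)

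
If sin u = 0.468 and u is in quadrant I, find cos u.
cos u = 0.8837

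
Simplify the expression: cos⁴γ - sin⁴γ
cos⁴γ - sin⁴γ = cos(2γ) (using Factoring + double angle)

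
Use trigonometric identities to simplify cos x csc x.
cos x csc x = cot x (using Reciprocal + quotient)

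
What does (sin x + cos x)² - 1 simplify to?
(sin x + cos x)² - 1 = sin(2x) (using Pythagorean + double angle)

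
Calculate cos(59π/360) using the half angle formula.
cos(59π/360) = √((1 + cos 59π/180)/2) = 0.8704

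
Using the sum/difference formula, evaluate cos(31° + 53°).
cos(31° + 53°) = cos 31° cos 53° - sin 31° sin 53° = 0.1045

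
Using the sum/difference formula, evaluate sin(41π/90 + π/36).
sin(41π/90 + π/36) = sin 41π/90 cos π/36 + cos 41π/90 sin π/36 = 0.9986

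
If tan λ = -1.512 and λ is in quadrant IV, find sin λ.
sin λ = -0.8341 (using tan²λ + 1 = sec²λ)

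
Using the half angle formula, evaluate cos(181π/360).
cos(181π/360) = -√((1 + cos 181π/180)/2) = -0.008727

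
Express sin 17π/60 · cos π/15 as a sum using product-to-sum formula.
sin 17π/60 cos π/15 = (1/2)[sin(17π/60+π/15) + sin(17π/60-π/15)]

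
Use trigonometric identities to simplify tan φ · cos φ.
tan φ · cos φ = sin φ (using Quotient identity)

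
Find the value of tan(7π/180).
tan(7π/180) = 0.1228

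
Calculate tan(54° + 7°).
tan(54° + 7°) = (tan 54° + tan 7°)/(1 - tan 54° tan 7°) = 1.804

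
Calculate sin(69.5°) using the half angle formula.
sin(69.5°) = √((1 - cos 139°)/2) = 0.9367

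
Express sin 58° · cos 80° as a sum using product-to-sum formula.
sin 58° cos 80° = (1/2)[sin(58°+80°) + sin(58°-80°)]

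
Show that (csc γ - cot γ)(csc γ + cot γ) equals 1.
LHS = csc²γ - cot²γ = (1 + cot²γ) - cot²γ = 1 = RHS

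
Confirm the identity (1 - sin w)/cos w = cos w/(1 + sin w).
LHS = (1 - sin w)(1 + sin w) / (cos w(1 + sin w)) = (1 - sin²w) / (cos w(1 + sin w)) = cos²w / (cos w(1 + sin w)) = cos w/(1 + sin w) = RHS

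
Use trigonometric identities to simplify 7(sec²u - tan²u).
7(sec²u - tan²u) = 7 (using Pythagorean identity)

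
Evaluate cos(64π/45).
cos(64π/45) = -0.2419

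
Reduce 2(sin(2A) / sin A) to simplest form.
2(sin(2A) / sin A) = 2(2 cos A) (using Double angle)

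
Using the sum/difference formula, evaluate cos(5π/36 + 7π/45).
cos(5π/36 + 7π/45) = cos 5π/36 cos 7π/45 - sin 5π/36 sin 7π/45 = 0.6018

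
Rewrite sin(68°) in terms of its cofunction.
sin(68°) = cos(90° - 68°) = cos(22°)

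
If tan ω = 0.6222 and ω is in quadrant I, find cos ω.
cos ω = 0.8491 (using tan²ω + 1 = sec²ω)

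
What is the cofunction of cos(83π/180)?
cos(83π/180) = sin(π/2 - 83π/180) = sin(7π/180)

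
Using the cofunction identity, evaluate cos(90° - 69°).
cos(90° - 69°) = sin(69°) = 0.9336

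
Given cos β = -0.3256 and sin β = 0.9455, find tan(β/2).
tan(β/2) = sin β / (1 + cos β) = 1.402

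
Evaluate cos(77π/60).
cos(77π/60) = -0.6293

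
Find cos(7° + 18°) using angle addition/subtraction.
cos(7° + 18°) = cos 7° cos 18° - sin 7° sin 18° = 0.9063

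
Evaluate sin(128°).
sin(128°) = 0.788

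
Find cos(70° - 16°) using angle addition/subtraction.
cos(70° - 16°) = cos 70° cos 16° + sin 70° sin 16° = 0.5878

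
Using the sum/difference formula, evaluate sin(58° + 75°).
sin(58° + 75°) = sin 58° cos 75° + cos 58° sin 75° = 0.7314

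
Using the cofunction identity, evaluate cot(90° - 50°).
cot(90° - 50°) = tan(50°) = 1.192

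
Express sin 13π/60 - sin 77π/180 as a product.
sin 13π/60 - sin 77π/180 = 2 cos(29π/90) sin(-19π/180)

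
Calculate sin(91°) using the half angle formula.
sin(91°) = √((1 - cos 182°)/2) = 0.9998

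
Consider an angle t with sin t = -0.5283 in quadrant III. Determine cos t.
cos t = ±√(1 - sin²t) = -0.8491 (negative in QIII)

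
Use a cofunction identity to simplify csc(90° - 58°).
csc(90° - 58°) = sec(58°)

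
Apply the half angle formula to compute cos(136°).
cos(136°) = -√((1 + cos 272°)/2) = -0.7193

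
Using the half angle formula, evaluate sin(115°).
sin(115°) = √((1 - cos 230°)/2) = 0.9063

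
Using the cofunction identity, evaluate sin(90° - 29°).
sin(90° - 29°) = cos(29°) = 0.8746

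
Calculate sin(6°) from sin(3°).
sin(6°) = 2 sin 3° cos 3° = 0.1045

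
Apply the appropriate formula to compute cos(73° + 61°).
cos(73° + 61°) = cos 73° cos 61° - sin 73° sin 61° = -0.6947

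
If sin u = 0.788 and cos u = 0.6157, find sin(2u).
sin(2u) = 2 sin u cos u = 0.9703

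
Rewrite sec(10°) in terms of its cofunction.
sec(10°) = csc(90° - 10°) = csc(80°)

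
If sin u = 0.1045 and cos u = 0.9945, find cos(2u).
cos(2u) = cos²u - sin²u = 0.9781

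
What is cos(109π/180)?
cos(109π/180) = -0.3256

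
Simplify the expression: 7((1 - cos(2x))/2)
7((1 - cos(2x))/2) = 7(sin²x) (using Power reduction)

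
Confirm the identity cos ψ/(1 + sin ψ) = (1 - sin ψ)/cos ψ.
RHS = (1 - sin ψ)(1 + sin ψ) / (cos ψ(1 + sin ψ)) = (1 - sin²ψ) / (cos ψ(1 + sin ψ)) = cos²ψ / (cos ψ(1 + sin ψ)) = cos ψ/(1 + sin ψ) = LHS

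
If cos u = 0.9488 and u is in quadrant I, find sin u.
sin u = 0.3159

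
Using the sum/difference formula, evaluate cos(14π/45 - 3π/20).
cos(14π/45 - 3π/20) = cos 14π/45 cos 3π/20 + sin 14π/45 sin 3π/20 = 0.8746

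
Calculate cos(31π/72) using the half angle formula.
cos(31π/72) = √((1 + cos 31π/36)/2) = 0.2164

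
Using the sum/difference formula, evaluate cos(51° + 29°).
cos(51° + 29°) = cos 51° cos 29° - sin 51° sin 29° = 0.1736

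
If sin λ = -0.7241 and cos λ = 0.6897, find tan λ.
tan λ = sin λ / cos λ = -1.05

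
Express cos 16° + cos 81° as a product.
cos 16° + cos 81° = 2 cos(48.5°) cos(-32.5°)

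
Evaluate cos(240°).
cos(240°) = -1/2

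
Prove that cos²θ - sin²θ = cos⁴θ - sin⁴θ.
RHS = (cos²θ - sin²θ)(cos²θ + sin²θ) = (cos²θ - sin²θ) · 1 = cos²θ - sin²θ = LHS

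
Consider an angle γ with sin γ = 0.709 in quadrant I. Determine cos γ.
cos γ = √(1 - sin²γ) = 0.7052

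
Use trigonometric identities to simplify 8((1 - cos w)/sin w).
8((1 - cos w)/sin w) = 8(tan(w/2)) (using Half angle)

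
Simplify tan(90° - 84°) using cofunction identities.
tan(90° - 84°) = cot(84°)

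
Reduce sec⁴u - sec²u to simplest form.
sec⁴u - sec²u = tan⁴u + tan²u (using Pythagorean)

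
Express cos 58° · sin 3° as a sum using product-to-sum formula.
cos 58° sin 3° = (1/2)[sin(58°+3°) - sin(58°-3°)]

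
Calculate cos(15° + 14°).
cos(15° + 14°) = cos 15° cos 14° - sin 15° sin 14° = 0.8746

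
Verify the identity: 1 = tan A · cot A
RHS = (sin A/cos A) · (cos A/sin A) = 1 = LHS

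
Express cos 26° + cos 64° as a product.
cos 26° + cos 64° = 2 cos(45°) cos(-19°)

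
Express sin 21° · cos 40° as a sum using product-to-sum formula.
sin 21° cos 40° = (1/2)[sin(21°+40°) + sin(21°-40°)]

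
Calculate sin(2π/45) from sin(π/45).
sin(2π/45) = 2 sin π/45 cos π/45 = 0.1392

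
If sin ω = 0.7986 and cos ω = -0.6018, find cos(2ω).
cos(2ω) = cos²ω - sin²ω = -0.2756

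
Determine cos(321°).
cos(321°) = 0.7771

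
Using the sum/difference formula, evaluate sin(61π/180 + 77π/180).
sin(61π/180 + 77π/180) = sin 61π/180 cos 77π/180 + cos 61π/180 sin 77π/180 = 0.6691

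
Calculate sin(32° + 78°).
sin(32° + 78°) = sin 32° cos 78° + cos 32° sin 78° = 0.9397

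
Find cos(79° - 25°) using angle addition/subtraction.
cos(79° - 25°) = cos 79° cos 25° + sin 79° sin 25° = 0.5878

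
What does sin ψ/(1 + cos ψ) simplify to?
sin ψ/(1 + cos ψ) = tan(ψ/2) (using Half angle)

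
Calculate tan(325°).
tan(325°) = -0.7002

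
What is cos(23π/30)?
cos(23π/30) = -0.7431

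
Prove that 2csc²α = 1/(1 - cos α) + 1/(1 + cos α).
RHS = [(1 + cos α) + (1 - cos α)] / [(1 - cos α)(1 + cos α)] = 2/(1 - cos²α) = 2/sin²α = 2csc²α = LHS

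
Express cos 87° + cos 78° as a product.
cos 87° + cos 78° = 2 cos(82.5°) cos(4.5°)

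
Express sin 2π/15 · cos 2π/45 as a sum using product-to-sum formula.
sin 2π/15 cos 2π/45 = (1/2)[sin(2π/15+2π/45) + sin(2π/15-2π/45)]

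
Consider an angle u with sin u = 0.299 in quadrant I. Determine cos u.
cos u = √(1 - sin²u) = 0.9543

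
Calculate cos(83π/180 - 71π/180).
cos(83π/180 - 71π/180) = cos 83π/180 cos 71π/180 + sin 83π/180 sin 71π/180 = 0.9781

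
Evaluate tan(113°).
tan(113°) = -2.356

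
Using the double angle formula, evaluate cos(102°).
cos(102°) = cos²51° - sin²51° = -0.2079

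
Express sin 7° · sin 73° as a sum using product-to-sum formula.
sin 7° sin 73° = (1/2)[cos(7°-73°) - cos(7°+73°)]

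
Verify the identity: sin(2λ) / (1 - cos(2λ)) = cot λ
LHS = 2 sin λ cos λ / (2sin²λ) = cos λ/sin λ = cot λ = RHS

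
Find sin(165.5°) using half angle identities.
sin(165.5°) = √((1 - cos 331°)/2) = 0.2504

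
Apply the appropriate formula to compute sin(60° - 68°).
sin(60° - 68°) = sin 60° cos 68° - cos 60° sin 68° = -0.1392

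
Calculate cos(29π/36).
cos(29π/36) = -0.8192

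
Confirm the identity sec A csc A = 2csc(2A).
RHS = 2/sin(2A) = 2/(2 sin A cos A) = 1/(sin A cos A) = (1/cos A)(1/sin A) = sec A csc A = LHS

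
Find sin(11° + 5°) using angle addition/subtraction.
sin(11° + 5°) = sin 11° cos 5° + cos 11° sin 5° = 0.2756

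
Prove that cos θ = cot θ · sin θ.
RHS = (cos θ/sin θ) · sin θ = cos θ = LHS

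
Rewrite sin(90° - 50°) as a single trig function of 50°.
sin(90° - 50°) = cos(50°)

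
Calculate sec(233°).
sec(233°) = -1.662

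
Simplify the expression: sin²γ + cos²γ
sin²γ + cos²γ = 1 (using Pythagorean identity)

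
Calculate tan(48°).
tan(48°) = 1.111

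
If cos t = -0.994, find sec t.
sec t = 1/cos t = -1.006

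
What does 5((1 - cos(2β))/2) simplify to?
5((1 - cos(2β))/2) = 5(sin²β) (using Power reduction)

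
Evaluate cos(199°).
cos(199°) = -0.9455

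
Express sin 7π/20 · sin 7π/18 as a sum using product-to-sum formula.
sin 7π/20 sin 7π/18 = (1/2)[cos(7π/20-7π/18) - cos(7π/20+7π/18)]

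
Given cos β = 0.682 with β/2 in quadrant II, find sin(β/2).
sin(β/2) = ±√((1 - cos β)/2); positive since β/2 ∈ QII, so sin(β/2) = 0.3987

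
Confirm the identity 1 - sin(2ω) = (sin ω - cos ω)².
RHS = sin²ω - 2 sin ω cos ω + cos²ω = (sin²ω + cos²ω) - 2 sin ω cos ω = 1 - sin(2ω) = LHS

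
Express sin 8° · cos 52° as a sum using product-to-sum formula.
sin 8° cos 52° = (1/2)[sin(8°+52°) + sin(8°-52°)]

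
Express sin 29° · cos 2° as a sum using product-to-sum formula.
sin 29° cos 2° = (1/2)[sin(29°+2°) + sin(29°-2°)]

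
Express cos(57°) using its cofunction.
cos(57°) = sin(90° - 57°) = sin(33°)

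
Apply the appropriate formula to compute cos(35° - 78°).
cos(35° - 78°) = cos 35° cos 78° + sin 35° sin 78° = 0.7314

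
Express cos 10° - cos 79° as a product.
cos 10° - cos 79° = -2 sin(44.5°) sin(-34.5°)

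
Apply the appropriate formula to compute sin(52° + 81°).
sin(52° + 81°) = sin 52° cos 81° + cos 52° sin 81° = 0.7314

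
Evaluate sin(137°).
sin(137°) = 0.682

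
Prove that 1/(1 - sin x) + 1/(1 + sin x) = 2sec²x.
LHS = [(1 + sin x) + (1 - sin x)] / [(1 - sin x)(1 + sin x)] = 2/(1 - sin²x) = 2/cos²x = 2sec²x = RHS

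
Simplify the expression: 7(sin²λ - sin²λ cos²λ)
7(sin²λ - sin²λ cos²λ) = 7(sin⁴λ) (using Factoring)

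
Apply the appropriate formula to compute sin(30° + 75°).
sin(30° + 75°) = sin 30° cos 75° + cos 30° sin 75° = (√6+√2)/4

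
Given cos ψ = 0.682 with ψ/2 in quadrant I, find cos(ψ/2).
cos(ψ/2) = ±√((1 + cos ψ)/2); positive since ψ/2 ∈ QI, so cos(ψ/2) = 0.9171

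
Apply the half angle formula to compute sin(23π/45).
sin(23π/45) = √((1 - cos 46π/45)/2) = 0.9994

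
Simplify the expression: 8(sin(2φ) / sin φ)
8(sin(2φ) / sin φ) = 8(2 cos φ) (using Double angle)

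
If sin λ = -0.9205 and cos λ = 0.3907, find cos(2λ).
cos(2λ) = cos²λ - sin²λ = -0.6947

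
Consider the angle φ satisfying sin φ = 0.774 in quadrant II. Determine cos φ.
cos φ = ±√(1 - sin²φ) = -0.6332 (negative in QII)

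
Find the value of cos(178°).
cos(178°) = -0.9994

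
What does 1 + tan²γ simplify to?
1 + tan²γ = sec²γ (using Pythagorean identity)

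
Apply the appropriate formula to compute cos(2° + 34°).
cos(2° + 34°) = cos 2° cos 34° - sin 2° sin 34° = 0.809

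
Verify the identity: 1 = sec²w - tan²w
RHS = 1/cos²w - sin²w/cos²w = (1 - sin²w)/cos²w = cos²w/cos²w = 1 = LHS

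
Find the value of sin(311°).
sin(311°) = -0.7547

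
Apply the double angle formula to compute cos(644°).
cos(644°) = 2cos²322° - 1 = 0.2419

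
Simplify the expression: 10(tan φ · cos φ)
10(tan φ · cos φ) = 10(sin φ) (using Quotient identity)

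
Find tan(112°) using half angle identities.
tan(112°) = sin 224° / (1 + cos 224°) = -2.475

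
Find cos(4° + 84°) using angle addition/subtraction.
cos(4° + 84°) = cos 4° cos 84° - sin 4° sin 84° = 0.0349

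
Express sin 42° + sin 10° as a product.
sin 42° + sin 10° = 2 sin(26°) cos(16°)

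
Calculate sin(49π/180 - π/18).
sin(49π/180 - π/18) = sin 49π/180 cos π/18 - cos 49π/180 sin π/18 = 0.6293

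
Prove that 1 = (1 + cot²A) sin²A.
RHS = csc²A · sin²A = (1/sin²A) · sin²A = 1 = LHS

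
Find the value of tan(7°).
tan(7°) = 0.1228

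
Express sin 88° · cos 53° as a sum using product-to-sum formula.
sin 88° cos 53° = (1/2)[sin(88°+53°) + sin(88°-53°)]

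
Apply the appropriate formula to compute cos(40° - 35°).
cos(40° - 35°) = cos 40° cos 35° + sin 40° sin 35° = 0.9962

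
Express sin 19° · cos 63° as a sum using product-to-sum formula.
sin 19° cos 63° = (1/2)[sin(19°+63°) + sin(19°-63°)]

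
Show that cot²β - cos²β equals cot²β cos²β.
LHS = cos²β/sin²β - cos²β = cos²β(1/sin²β - 1) = cos²β · (1 - sin²β)/sin²β = cos²β · cos²β/sin²β = cos²β · cot²β = RHS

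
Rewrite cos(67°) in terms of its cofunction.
cos(67°) = sin(90° - 67°) = sin(23°)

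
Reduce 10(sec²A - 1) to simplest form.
10(sec²A - 1) = 10(tan²A) (using Pythagorean identity)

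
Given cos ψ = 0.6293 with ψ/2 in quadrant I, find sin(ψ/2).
sin(ψ/2) = ±√((1 - cos ψ)/2); positive since ψ/2 ∈ QI, so sin(ψ/2) = 0.4305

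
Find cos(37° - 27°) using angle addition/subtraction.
cos(37° - 27°) = cos 37° cos 27° + sin 37° sin 27° = 0.9848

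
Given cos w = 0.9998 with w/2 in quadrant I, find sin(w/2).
sin(w/2) = ±√((1 - cos w)/2); positive since w/2 ∈ QI, so sin(w/2) = 0.01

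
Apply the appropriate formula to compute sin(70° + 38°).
sin(70° + 38°) = sin 70° cos 38° + cos 70° sin 38° = 0.9511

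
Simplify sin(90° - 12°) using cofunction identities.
sin(90° - 12°) = cos(12°)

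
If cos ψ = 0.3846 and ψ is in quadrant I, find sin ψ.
sin ψ = 0.9231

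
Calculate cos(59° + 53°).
cos(59° + 53°) = cos 59° cos 53° - sin 59° sin 53° = -0.3746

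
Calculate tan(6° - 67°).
tan(6° - 67°) = (tan 6° - tan 67°)/(1 + tan 6° tan 67°) = -1.804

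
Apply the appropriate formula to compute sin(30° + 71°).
sin(30° + 71°) = sin 30° cos 71° + cos 30° sin 71° = 0.9816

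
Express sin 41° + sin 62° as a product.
sin 41° + sin 62° = 2 sin(51.5°) cos(-10.5°)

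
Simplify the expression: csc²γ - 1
csc²γ - 1 = cot²γ (using Pythagorean identity)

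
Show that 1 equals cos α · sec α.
RHS = cos α · (1/cos α) = 1 = LHS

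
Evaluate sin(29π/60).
sin(29π/60) = 0.9986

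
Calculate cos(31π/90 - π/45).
cos(31π/90 - π/45) = cos 31π/90 cos π/45 + sin 31π/90 sin π/45 = 0.5299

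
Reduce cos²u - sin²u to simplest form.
cos²u - sin²u = cos(2u) (using Double angle)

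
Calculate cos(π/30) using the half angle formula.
cos(π/30) = √((1 + cos π/15)/2) = 0.9945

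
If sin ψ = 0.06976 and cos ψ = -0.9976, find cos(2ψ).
cos(2ψ) = cos²ψ - sin²ψ = 0.9903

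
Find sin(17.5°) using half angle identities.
sin(17.5°) = √((1 - cos 35°)/2) = 0.3007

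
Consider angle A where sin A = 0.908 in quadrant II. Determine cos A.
cos A = ±√(1 - sin²A) = -0.419 (negative in QII)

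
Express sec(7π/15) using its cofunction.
sec(7π/15) = csc(π/2 - 7π/15) = csc(π/30)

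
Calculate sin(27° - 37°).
sin(27° - 37°) = sin 27° cos 37° - cos 27° sin 37° = -0.1736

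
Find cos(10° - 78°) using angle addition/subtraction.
cos(10° - 78°) = cos 10° cos 78° + sin 10° sin 78° = 0.3746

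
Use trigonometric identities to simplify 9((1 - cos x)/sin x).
9((1 - cos x)/sin x) = 9(tan(x/2)) (using Half angle)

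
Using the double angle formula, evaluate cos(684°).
cos(684°) = cos²342° - sin²342° = 0.809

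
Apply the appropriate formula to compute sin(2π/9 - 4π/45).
sin(2π/9 - 4π/45) = sin 2π/9 cos 4π/45 - cos 2π/9 sin 4π/45 = 0.4067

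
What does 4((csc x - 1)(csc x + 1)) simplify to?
4((csc x - 1)(csc x + 1)) = 4(cot²x) (using Diff. of squares)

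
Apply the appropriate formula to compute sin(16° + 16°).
sin(16° + 16°) = sin 16° cos 16° + cos 16° sin 16° = 0.5299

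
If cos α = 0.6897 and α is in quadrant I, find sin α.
sin α = 0.7241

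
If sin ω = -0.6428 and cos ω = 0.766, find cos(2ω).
cos(2ω) = cos²ω - sin²ω = 0.1736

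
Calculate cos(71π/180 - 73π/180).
cos(71π/180 - 73π/180) = cos 71π/180 cos 73π/180 + sin 71π/180 sin 73π/180 = 0.9994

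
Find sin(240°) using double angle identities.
sin(240°) = 2 sin 120° cos 120° = -√3/2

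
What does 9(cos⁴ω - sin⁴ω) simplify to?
9(cos⁴ω - sin⁴ω) = 9(cos(2ω)) (using Factoring + double angle)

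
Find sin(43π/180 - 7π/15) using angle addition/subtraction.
sin(43π/180 - 7π/15) = sin 43π/180 cos 7π/15 - cos 43π/180 sin 7π/15 = -0.6561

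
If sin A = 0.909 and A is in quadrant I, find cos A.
cos A = 0.4168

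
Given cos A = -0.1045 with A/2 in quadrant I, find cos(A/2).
cos(A/2) = ±√((1 + cos A)/2); positive since A/2 ∈ QI, so cos(A/2) = 0.6691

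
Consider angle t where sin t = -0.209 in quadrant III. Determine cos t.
cos t = ±√(1 - sin²t) = -0.9779 (negative in QIII)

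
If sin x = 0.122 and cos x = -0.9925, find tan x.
tan x = sin x / cos x = -0.1229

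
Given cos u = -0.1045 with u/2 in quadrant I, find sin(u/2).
sin(u/2) = ±√((1 - cos u)/2); positive since u/2 ∈ QI, so sin(u/2) = 0.7431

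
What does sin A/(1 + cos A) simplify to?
sin A/(1 + cos A) = tan(A/2) (using Half angle)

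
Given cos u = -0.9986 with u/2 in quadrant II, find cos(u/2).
cos(u/2) = ±√((1 + cos u)/2); negative since u/2 ∈ QII, so cos(u/2) = -0.02646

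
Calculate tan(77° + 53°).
tan(77° + 53°) = (tan 77° + tan 53°)/(1 - tan 77° tan 53°) = -1.192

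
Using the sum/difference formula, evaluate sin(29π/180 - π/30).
sin(29π/180 - π/30) = sin 29π/180 cos π/30 - cos 29π/180 sin π/30 = 0.3907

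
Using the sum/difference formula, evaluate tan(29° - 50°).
tan(29° - 50°) = (tan 29° - tan 50°)/(1 + tan 29° tan 50°) = -0.3839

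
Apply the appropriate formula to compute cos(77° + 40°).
cos(77° + 40°) = cos 77° cos 40° - sin 77° sin 40° = -0.454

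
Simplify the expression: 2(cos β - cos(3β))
2(cos β - cos(3β)) = 2(2 sin(2β) sin β) (using Sum-to-product)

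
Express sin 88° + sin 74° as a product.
sin 88° + sin 74° = 2 sin(81°) cos(7°)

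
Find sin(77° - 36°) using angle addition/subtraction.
sin(77° - 36°) = sin 77° cos 36° - cos 77° sin 36° = 0.6561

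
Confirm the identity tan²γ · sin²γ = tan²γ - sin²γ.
RHS = sin²γ/cos²γ - sin²γ = sin²γ(1/cos²γ - 1) = sin²γ · (1 - cos²γ)/cos²γ = sin²γ · sin²γ/cos²γ = sin²γ · tan²γ = LHS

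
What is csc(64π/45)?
csc(64π/45) = -1.031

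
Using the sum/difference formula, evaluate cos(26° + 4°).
cos(26° + 4°) = cos 26° cos 4° - sin 26° sin 4° = √3/2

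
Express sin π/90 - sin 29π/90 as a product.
sin π/90 - sin 29π/90 = 2 cos(π/6) sin(-7π/45)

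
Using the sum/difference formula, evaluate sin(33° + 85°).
sin(33° + 85°) = sin 33° cos 85° + cos 33° sin 85° = 0.8829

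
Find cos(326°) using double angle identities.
cos(326°) = cos²163° - sin²163° = 0.829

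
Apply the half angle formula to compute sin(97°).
sin(97°) = √((1 - cos 194°)/2) = 0.9925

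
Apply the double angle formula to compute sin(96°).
sin(96°) = 2 sin 48° cos 48° = 0.9945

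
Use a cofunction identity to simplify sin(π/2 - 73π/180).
sin(π/2 - 73π/180) = cos(73π/180)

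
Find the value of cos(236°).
cos(236°) = -0.5592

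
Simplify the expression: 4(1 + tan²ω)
4(1 + tan²ω) = 4(sec²ω) (using Pythagorean identity)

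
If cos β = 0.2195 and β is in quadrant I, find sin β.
sin β = 0.9756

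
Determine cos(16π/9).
cos(16π/9) = 0.766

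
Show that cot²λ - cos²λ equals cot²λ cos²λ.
LHS = cos²λ/sin²λ - cos²λ = cos²λ(1/sin²λ - 1) = cos²λ · (1 - sin²λ)/sin²λ = cos²λ · cos²λ/sin²λ = cos²λ · cot²λ = RHS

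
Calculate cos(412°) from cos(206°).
cos(412°) = cos²206° - sin²206° = 0.6157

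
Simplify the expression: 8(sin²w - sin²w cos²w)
8(sin²w - sin²w cos²w) = 8(sin⁴w) (using Factoring)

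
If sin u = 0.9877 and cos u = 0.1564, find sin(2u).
sin(2u) = 2 sin u cos u = 0.309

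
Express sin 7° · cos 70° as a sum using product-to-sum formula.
sin 7° cos 70° = (1/2)[sin(7°+70°) + sin(7°-70°)]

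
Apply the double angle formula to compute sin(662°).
sin(662°) = 2 sin 331° cos 331° = -0.848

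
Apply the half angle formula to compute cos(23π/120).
cos(23π/120) = √((1 + cos 23π/60)/2) = 0.8241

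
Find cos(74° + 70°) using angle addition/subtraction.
cos(74° + 70°) = cos 74° cos 70° - sin 74° sin 70° = -0.809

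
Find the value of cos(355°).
cos(355°) = 0.9962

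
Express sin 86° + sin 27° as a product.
sin 86° + sin 27° = 2 sin(56.5°) cos(29.5°)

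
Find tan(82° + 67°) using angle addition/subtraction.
tan(82° + 67°) = (tan 82° + tan 67°)/(1 - tan 82° tan 67°) = -0.6009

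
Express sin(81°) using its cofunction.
sin(81°) = cos(90° - 81°) = cos(9°)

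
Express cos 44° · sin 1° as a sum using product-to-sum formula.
cos 44° sin 1° = (1/2)[sin(44°+1°) - sin(44°-1°)]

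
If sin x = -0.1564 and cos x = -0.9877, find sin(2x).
sin(2x) = 2 sin x cos x = 0.309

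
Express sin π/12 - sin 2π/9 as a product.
sin π/12 - sin 2π/9 = 2 cos(11π/72) sin(-5π/72)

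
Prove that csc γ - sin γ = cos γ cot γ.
LHS = 1/sin γ - sin γ = (1 - sin²γ)/sin γ = cos²γ/sin γ = cos γ · (cos γ/sin γ) = cos γ cot γ = RHS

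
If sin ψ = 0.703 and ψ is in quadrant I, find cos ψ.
cos ψ = 0.7112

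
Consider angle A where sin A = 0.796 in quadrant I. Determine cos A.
cos A = √(1 - sin²A) = 0.6053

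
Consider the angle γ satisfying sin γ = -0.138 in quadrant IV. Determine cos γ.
cos γ = √(1 - sin²γ) = 0.9904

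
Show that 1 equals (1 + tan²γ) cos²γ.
RHS = sec²γ · cos²γ = (1/cos²γ) · cos²γ = 1 = LHS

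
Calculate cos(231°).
cos(231°) = -0.6293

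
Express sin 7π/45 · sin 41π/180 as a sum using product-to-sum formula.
sin 7π/45 sin 41π/180 = (1/2)[cos(7π/45-41π/180) - cos(7π/45+41π/180)]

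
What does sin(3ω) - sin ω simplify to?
sin(3ω) - sin ω = 2 cos(2ω) sin ω (using Sum-to-product)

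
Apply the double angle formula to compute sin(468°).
sin(468°) = 2 sin 234° cos 234° = 0.9511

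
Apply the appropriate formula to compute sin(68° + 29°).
sin(68° + 29°) = sin 68° cos 29° + cos 68° sin 29° = 0.9925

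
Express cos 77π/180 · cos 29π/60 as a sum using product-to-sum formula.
cos 77π/180 cos 29π/60 = (1/2)[cos(77π/180-29π/60) + cos(77π/180+29π/60)]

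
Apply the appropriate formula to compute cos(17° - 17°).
cos(17° - 17°) = cos 17° cos 17° + sin 17° sin 17° = 1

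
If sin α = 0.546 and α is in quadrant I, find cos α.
cos α = 0.8378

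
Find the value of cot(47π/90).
cot(47π/90) = -0.06993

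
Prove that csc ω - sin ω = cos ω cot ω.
LHS = 1/sin ω - sin ω = (1 - sin²ω)/sin ω = cos²ω/sin ω = cos ω · (cos ω/sin ω) = cos ω cot ω = RHS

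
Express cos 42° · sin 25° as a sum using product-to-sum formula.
cos 42° sin 25° = (1/2)[sin(42°+25°) - sin(42°-25°)]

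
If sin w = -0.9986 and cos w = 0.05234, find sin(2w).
sin(2w) = 2 sin w cos w = -0.1045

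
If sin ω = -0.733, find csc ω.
csc ω = 1/sin ω = -1.364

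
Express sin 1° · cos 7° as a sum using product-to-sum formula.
sin 1° cos 7° = (1/2)[sin(1°+7°) + sin(1°-7°)]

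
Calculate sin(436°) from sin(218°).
sin(436°) = 2 sin 218° cos 218° = 0.9703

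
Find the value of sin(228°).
sin(228°) = -0.7431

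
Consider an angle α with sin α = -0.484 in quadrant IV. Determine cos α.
cos α = √(1 - sin²α) = 0.8751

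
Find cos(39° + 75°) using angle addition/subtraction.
cos(39° + 75°) = cos 39° cos 75° - sin 39° sin 75° = -0.4067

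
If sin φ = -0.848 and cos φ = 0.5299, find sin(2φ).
sin(2φ) = 2 sin φ cos φ = -0.8987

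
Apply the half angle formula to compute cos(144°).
cos(144°) = -√((1 + cos 288°)/2) = -0.809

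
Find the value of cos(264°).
cos(264°) = -0.1045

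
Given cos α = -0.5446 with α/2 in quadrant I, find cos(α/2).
cos(α/2) = ±√((1 + cos α)/2); positive since α/2 ∈ QI, so cos(α/2) = 0.4772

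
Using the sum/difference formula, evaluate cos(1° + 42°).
cos(1° + 42°) = cos 1° cos 42° - sin 1° sin 42° = 0.7314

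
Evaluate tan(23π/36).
tan(23π/36) = -2.145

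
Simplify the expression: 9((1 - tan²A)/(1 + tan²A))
9((1 - tan²A)/(1 + tan²A)) = 9(cos(2A)) (using Double angle)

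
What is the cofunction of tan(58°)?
tan(58°) = cot(90° - 58°) = cot(32°)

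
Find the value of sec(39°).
sec(39°) = 1.287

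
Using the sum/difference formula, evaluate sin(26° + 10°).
sin(26° + 10°) = sin 26° cos 10° + cos 26° sin 10° = 0.5878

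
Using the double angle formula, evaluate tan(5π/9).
tan(5π/9) = 2 tan 5π/18 / (1 - tan²5π/18) = -5.671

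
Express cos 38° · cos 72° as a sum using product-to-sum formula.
cos 38° cos 72° = (1/2)[cos(38°-72°) + cos(38°+72°)]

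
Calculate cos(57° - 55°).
cos(57° - 55°) = cos 57° cos 55° + sin 57° sin 55° = 0.9994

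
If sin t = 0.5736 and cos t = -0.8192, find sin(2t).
sin(2t) = 2 sin t cos t = -0.9398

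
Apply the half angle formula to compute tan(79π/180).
tan(79π/180) = sin 79π/90 / (1 + cos 79π/90) = 5.145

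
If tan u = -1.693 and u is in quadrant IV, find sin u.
sin u = -0.861 (using tan²u + 1 = sec²u)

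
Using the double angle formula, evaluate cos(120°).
cos(120°) = cos²60° - sin²60° = -1/2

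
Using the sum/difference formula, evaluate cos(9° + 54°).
cos(9° + 54°) = cos 9° cos 54° - sin 9° sin 54° = 0.454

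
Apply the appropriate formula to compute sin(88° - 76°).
sin(88° - 76°) = sin 88° cos 76° - cos 88° sin 76° = 0.2079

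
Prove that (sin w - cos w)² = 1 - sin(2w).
LHS = sin²w - 2 sin w cos w + cos²w = (sin²w + cos²w) - 2 sin w cos w = 1 - sin(2w) = RHS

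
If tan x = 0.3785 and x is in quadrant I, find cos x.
cos x = 0.9352 (using tan²x + 1 = sec²x)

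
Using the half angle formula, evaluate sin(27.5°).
sin(27.5°) = √((1 - cos 55°)/2) = 0.4617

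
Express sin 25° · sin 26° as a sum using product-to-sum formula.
sin 25° sin 26° = (1/2)[cos(25°-26°) - cos(25°+26°)]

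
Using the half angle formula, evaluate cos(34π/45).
cos(34π/45) = -√((1 + cos 68π/45)/2) = -0.7193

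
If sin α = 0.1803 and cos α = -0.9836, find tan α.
tan α = sin α / cos α = -0.1833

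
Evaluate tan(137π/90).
tan(137π/90) = -14.3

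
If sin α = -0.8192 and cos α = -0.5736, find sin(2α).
sin(2α) = 2 sin α cos α = 0.9398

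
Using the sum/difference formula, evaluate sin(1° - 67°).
sin(1° - 67°) = sin 1° cos 67° - cos 1° sin 67° = -0.9135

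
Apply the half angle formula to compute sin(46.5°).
sin(46.5°) = √((1 - cos 93°)/2) = 0.7254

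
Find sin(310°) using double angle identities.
sin(310°) = 2 sin 155° cos 155° = -0.766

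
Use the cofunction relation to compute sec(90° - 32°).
sec(90° - 32°) = csc(32°) = 1.887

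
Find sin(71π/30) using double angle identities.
sin(71π/30) = 2 sin 71π/60 cos 71π/60 = 0.9135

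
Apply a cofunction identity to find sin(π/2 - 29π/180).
sin(π/2 - 29π/180) = cos(29π/180) = 0.8746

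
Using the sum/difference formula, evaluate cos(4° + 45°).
cos(4° + 45°) = cos 4° cos 45° - sin 4° sin 45° = 0.6561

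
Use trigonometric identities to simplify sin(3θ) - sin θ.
sin(3θ) - sin θ = 2 cos(2θ) sin θ (using Sum-to-product)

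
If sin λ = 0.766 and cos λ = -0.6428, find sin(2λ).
sin(2λ) = 2 sin λ cos λ = -0.9848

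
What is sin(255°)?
sin(255°) = -(√6+√2)/4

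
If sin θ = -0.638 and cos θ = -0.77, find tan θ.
tan θ = sin θ / cos θ = 0.8286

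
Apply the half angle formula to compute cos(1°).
cos(1°) = √((1 + cos 2°)/2) = 0.9998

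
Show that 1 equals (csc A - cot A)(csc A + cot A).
RHS = csc²A - cot²A = (1 + cot²A) - cot²A = 1 = LHS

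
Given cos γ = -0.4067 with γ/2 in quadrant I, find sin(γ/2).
sin(γ/2) = ±√((1 - cos γ)/2); positive since γ/2 ∈ QI, so sin(γ/2) = 0.8387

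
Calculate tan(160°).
tan(160°) = -0.364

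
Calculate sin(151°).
sin(151°) = 0.4848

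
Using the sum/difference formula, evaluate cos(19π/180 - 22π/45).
cos(19π/180 - 22π/45) = cos 19π/180 cos 22π/45 + sin 19π/180 sin 22π/45 = 0.3584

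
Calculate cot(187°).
cot(187°) = 8.144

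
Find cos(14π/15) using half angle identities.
cos(14π/15) = -√((1 + cos 28π/15)/2) = -0.9781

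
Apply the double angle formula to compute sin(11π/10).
sin(11π/10) = 2 sin 11π/20 cos 11π/20 = -0.309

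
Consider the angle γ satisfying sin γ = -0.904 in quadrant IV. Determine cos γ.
cos γ = √(1 - sin²γ) = 0.4275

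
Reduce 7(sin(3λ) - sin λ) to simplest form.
7(sin(3λ) - sin λ) = 7(2 cos(2λ) sin λ) (using Sum-to-product)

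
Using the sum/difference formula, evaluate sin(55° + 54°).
sin(55° + 54°) = sin 55° cos 54° + cos 55° sin 54° = 0.9455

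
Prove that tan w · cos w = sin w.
LHS = (sin w/cos w) · cos w = sin w = RHS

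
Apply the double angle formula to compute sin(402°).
sin(402°) = 2 sin 201° cos 201° = 0.6691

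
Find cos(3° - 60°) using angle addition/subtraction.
cos(3° - 60°) = cos 3° cos 60° + sin 3° sin 60° = 0.5446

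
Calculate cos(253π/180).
cos(253π/180) = -0.2924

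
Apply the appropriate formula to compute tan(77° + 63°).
tan(77° + 63°) = (tan 77° + tan 63°)/(1 - tan 77° tan 63°) = -0.8391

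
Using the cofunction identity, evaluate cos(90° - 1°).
cos(90° - 1°) = sin(1°) = 0.01745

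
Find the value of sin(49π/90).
sin(49π/90) = 0.9903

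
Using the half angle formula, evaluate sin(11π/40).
sin(11π/40) = √((1 - cos 11π/20)/2) = 0.7604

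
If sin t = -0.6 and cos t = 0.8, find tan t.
tan t = sin t / cos t = -0.75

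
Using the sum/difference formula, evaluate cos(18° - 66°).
cos(18° - 66°) = cos 18° cos 66° + sin 18° sin 66° = 0.6691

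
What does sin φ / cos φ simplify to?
sin φ / cos φ = tan φ (using Quotient identity)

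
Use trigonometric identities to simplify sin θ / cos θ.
sin θ / cos θ = tan θ (using Quotient identity)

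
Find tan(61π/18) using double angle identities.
tan(61π/18) = 2 tan 61π/36 / (1 - tan²61π/36) = 2.747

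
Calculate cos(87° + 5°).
cos(87° + 5°) = cos 87° cos 5° - sin 87° sin 5° = -0.0349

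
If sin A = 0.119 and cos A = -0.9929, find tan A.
tan A = sin A / cos A = -0.1199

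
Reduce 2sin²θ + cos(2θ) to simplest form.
2sin²θ + cos(2θ) = 1 (using Double angle)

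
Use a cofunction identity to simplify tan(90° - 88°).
tan(90° - 88°) = cot(88°)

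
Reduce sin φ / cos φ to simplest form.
sin φ / cos φ = tan φ (using Quotient identity)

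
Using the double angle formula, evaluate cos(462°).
cos(462°) = cos²231° - sin²231° = -0.2079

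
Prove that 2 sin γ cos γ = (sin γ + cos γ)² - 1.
RHS = sin²γ + 2 sin γ cos γ + cos²γ - 1 = (sin²γ + cos²γ) + 2 sin γ cos γ - 1 = 1 + 2 sin γ cos γ - 1 = 2 sin γ cos γ = LHS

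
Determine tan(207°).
tan(207°) = 0.5095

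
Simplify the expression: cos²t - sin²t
cos²t - sin²t = cos(2t) (using Double angle)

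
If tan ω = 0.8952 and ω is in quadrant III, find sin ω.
sin ω = -0.667 (using tan²ω + 1 = sec²ω)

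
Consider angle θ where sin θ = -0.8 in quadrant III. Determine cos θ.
cos θ = ±√(1 - sin²θ) = -0.6 (negative in QIII)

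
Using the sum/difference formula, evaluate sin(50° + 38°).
sin(50° + 38°) = sin 50° cos 38° + cos 50° sin 38° = 0.9994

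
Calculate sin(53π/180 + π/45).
sin(53π/180 + π/45) = sin 53π/180 cos π/45 + cos 53π/180 sin π/45 = 0.8387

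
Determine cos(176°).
cos(176°) = -0.9976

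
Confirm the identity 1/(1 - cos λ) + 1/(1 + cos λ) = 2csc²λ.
LHS = [(1 + cos λ) + (1 - cos λ)] / [(1 - cos λ)(1 + cos λ)] = 2/(1 - cos²λ) = 2/sin²λ = 2csc²λ = RHS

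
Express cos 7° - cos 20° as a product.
cos 7° - cos 20° = -2 sin(13.5°) sin(-6.5°)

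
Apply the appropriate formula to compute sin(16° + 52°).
sin(16° + 52°) = sin 16° cos 52° + cos 16° sin 52° = 0.9272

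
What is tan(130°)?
tan(130°) = -1.192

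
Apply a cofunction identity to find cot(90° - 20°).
cot(90° - 20°) = tan(20°) = 0.364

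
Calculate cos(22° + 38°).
cos(22° + 38°) = cos 22° cos 38° - sin 22° sin 38° = 1/2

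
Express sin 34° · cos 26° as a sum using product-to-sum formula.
sin 34° cos 26° = (1/2)[sin(34°+26°) + sin(34°-26°)]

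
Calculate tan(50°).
tan(50°) = 1.192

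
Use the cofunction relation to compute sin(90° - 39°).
sin(90° - 39°) = cos(39°) = 0.7771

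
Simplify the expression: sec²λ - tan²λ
sec²λ - tan²λ = 1 (using Pythagorean identity)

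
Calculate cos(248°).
cos(248°) = -0.3746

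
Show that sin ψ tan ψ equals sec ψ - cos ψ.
RHS = 1/cos ψ - cos ψ = (1 - cos²ψ)/cos ψ = sin²ψ/cos ψ = sin ψ · (sin ψ/cos ψ) = sin ψ tan ψ = LHS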